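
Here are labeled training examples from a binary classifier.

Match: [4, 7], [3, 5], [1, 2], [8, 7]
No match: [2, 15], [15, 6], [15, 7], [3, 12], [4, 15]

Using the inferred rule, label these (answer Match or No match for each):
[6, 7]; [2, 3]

Match, Match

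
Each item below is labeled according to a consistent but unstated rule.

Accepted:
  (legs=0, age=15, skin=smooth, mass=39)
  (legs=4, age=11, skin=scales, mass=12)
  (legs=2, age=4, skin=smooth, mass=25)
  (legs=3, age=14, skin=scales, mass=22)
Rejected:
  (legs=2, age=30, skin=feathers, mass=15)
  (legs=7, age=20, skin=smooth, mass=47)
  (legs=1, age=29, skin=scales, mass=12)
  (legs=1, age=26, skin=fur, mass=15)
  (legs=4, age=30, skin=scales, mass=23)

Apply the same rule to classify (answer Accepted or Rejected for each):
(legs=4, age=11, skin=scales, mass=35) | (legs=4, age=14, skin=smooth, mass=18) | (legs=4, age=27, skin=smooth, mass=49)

Accepted, Accepted, Rejected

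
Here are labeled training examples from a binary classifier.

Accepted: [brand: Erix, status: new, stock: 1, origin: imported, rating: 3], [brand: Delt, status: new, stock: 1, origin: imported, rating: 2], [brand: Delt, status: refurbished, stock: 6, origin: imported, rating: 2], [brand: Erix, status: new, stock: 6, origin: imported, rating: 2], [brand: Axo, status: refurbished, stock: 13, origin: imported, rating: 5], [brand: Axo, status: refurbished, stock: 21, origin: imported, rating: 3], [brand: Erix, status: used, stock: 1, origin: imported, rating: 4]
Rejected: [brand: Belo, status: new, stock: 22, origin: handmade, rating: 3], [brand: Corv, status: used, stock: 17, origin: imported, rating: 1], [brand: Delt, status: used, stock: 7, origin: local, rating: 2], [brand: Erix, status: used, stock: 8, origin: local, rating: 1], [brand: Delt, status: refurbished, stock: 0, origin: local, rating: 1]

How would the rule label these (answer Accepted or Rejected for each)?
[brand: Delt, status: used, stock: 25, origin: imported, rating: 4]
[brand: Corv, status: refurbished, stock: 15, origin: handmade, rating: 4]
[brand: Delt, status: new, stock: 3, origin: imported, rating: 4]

Accepted, Rejected, Accepted

Every 'Accepted' example satisfies: origin is imported AND rating ≥ 2. None of the 'Rejected' examples do.
Accepted: [brand: Delt, status: used, stock: 25, origin: imported, rating: 4], since origin is imported, rating = 4.
Rejected: [brand: Corv, status: refurbished, stock: 15, origin: handmade, rating: 4], since origin is handmade, rating = 4.
Accepted: [brand: Delt, status: new, stock: 3, origin: imported, rating: 4], since origin is imported, rating = 4.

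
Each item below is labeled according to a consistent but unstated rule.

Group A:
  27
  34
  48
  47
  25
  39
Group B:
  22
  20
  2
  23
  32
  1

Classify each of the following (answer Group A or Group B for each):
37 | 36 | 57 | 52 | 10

Group A, Group A, Group A, Group A, Group B

The simplest hypothesis consistent with all the labels is: digit sum ≥ 6.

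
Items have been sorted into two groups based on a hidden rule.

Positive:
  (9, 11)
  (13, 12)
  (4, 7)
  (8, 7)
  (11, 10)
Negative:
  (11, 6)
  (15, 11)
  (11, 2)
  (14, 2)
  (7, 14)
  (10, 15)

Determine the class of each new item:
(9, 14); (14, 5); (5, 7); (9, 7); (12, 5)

Negative, Negative, Positive, Positive, Negative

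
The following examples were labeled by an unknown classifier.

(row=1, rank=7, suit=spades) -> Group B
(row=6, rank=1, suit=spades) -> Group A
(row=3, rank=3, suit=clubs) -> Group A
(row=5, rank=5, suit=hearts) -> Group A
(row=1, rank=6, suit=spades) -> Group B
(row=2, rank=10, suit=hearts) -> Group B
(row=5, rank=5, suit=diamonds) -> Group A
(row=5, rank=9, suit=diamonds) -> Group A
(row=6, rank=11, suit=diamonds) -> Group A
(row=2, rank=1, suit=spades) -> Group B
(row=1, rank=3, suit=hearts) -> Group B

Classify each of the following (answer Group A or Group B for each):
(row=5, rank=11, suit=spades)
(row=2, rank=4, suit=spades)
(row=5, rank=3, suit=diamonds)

Group A, Group B, Group A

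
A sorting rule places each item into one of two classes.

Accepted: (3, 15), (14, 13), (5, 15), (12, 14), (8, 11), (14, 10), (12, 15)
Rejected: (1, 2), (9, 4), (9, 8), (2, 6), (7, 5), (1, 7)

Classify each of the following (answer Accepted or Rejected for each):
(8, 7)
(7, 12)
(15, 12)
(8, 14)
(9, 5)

'Accepted' ⟺ sum ≥ 18.

Rejected, Accepted, Accepted, Accepted, Rejected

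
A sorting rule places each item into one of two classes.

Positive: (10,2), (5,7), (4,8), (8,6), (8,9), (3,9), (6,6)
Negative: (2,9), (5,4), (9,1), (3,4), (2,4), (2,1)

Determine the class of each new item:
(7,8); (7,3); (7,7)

Positive, Negative, Positive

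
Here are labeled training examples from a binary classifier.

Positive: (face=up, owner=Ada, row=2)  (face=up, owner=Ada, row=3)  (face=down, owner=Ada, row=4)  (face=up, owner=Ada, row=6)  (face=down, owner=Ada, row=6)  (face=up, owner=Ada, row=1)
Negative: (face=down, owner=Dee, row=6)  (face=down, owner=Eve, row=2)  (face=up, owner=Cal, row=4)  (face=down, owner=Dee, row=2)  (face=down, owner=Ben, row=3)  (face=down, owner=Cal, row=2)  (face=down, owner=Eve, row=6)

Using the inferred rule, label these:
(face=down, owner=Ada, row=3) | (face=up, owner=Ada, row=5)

The distinguishing property — owner is Ada — holds for all the 'Positive' cases and none of the 'Negative' cases.
(face=down, owner=Ada, row=3) — owner is Ada, hence Positive. (face=up, owner=Ada, row=5) — owner is Ada, hence Positive.

Positive, Positive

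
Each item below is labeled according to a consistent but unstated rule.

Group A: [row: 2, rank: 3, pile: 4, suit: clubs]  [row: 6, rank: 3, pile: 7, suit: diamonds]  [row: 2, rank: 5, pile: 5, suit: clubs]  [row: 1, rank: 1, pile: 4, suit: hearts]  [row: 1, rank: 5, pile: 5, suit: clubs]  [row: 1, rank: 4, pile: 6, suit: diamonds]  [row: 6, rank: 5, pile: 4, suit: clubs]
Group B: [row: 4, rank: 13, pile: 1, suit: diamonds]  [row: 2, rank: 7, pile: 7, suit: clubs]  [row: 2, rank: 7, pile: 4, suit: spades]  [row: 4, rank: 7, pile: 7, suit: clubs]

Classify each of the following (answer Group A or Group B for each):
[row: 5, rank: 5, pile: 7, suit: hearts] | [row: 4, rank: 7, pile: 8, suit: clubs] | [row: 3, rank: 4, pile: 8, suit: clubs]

The rule appears to be: rank ≤ 5.

Group A, Group B, Group A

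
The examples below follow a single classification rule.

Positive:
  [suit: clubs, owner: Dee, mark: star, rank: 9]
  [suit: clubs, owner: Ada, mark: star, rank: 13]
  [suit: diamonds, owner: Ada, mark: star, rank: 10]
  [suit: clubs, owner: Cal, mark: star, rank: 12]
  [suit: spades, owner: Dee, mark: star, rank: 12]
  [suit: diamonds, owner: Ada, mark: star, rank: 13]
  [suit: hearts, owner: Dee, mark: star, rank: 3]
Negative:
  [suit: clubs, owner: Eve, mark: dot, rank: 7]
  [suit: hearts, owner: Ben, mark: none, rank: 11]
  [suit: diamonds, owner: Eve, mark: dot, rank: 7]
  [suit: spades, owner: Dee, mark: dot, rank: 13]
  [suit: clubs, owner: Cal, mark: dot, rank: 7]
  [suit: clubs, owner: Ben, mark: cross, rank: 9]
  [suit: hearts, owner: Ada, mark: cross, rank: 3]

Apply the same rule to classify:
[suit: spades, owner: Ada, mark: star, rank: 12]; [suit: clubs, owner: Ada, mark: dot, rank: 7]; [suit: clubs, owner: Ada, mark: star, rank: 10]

Positive, Negative, Positive

'Positive' ⟺ mark is star.
[suit: spades, owner: Ada, mark: star, rank: 12]: mark is star — passes, so Positive. [suit: clubs, owner: Ada, mark: dot, rank: 7]: mark is dot — fails the rule, so Negative. [suit: clubs, owner: Ada, mark: star, rank: 10]: mark is star — passes, so Positive.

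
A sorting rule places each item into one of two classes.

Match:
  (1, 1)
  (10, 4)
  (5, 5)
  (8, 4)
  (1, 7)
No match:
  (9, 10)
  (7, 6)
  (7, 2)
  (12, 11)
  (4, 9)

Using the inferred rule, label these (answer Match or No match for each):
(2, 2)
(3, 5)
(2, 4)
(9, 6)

'Match' ⟺ sum is even.
(2, 2): 2+2 = 4 — passes, so Match. (3, 5): 3+5 = 8 — passes, so Match. (2, 4): 2+4 = 6 — passes, so Match. (9, 6): 9+6 = 15 — fails the rule, so No match.

Match, Match, Match, No match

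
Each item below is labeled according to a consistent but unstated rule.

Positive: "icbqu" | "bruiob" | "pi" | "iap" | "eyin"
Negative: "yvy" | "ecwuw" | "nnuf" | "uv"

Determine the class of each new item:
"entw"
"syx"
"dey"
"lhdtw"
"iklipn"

Negative, Negative, Negative, Negative, Positive

All 'Positive' examples share one property — contains 'i' — and every 'Negative' example lacks it.
"entw": Negative (no 'i').
"syx": Negative (no 'i').
"dey": Negative (no 'i').
"lhdtw": Negative (no 'i').
"iklipn": Positive (has 'i').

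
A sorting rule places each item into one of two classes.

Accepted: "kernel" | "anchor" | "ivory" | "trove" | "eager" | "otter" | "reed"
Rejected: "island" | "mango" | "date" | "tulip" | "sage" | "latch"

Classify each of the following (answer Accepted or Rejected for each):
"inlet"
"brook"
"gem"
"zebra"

Looking at the examples, the only property every 'Accepted' case has and every 'Rejected' case lacks is: contains 'r'.
Rejected: "inlet", since no 'r'. Accepted: "brook", since has 'r'. Rejected: "gem", since no 'r'. Accepted: "zebra", since has 'r'.

Rejected, Accepted, Rejected, Accepted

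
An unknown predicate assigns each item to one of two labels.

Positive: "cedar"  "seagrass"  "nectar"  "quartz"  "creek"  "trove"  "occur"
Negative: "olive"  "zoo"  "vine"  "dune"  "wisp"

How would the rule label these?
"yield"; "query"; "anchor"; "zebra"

Negative, Positive, Positive, Positive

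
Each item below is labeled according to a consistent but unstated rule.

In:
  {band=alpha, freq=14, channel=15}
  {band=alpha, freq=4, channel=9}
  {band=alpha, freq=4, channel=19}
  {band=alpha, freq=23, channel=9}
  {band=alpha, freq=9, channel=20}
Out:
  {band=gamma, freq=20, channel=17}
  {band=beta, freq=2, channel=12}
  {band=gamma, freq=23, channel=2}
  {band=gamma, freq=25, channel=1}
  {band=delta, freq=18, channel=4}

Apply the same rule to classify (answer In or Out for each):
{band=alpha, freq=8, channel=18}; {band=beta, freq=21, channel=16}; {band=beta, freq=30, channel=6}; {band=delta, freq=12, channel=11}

In, Out, Out, Out

All 'In' examples share one property — band is alpha — and every 'Out' example lacks it.
{band=alpha, freq=8, channel=18} — band is alpha, hence In. {band=beta, freq=21, channel=16} — band is beta, hence Out. {band=beta, freq=30, channel=6} — band is beta, hence Out. {band=delta, freq=12, channel=11} — band is delta, hence Out.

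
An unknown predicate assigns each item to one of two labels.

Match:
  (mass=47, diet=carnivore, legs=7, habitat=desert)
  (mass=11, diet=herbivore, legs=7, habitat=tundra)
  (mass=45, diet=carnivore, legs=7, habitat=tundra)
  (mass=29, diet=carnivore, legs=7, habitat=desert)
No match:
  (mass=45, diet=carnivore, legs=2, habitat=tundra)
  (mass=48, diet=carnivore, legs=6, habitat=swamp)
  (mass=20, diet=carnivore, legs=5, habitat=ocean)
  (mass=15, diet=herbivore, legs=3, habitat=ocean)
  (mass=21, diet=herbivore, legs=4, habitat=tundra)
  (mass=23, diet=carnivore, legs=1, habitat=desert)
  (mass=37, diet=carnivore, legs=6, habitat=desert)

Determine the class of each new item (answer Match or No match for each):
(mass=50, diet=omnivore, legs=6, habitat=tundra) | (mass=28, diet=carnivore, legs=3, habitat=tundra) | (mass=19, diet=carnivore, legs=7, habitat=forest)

The distinguishing property — legs = 7 — holds for all the 'Match' cases and none of the 'No match' cases.
(mass=50, diet=omnivore, legs=6, habitat=tundra): legs = 6, does not satisfy this → No match.
(mass=28, diet=carnivore, legs=3, habitat=tundra): legs = 3, does not satisfy this → No match.
(mass=19, diet=carnivore, legs=7, habitat=forest): legs = 7, has this property → Match.

No match, No match, Match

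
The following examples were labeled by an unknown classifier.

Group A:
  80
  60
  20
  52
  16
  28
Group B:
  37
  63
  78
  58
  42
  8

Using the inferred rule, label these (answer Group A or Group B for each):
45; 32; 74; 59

Group B, Group A, Group B, Group B

The simplest hypothesis consistent with all the labels is: multiple of 4 AND at least 16.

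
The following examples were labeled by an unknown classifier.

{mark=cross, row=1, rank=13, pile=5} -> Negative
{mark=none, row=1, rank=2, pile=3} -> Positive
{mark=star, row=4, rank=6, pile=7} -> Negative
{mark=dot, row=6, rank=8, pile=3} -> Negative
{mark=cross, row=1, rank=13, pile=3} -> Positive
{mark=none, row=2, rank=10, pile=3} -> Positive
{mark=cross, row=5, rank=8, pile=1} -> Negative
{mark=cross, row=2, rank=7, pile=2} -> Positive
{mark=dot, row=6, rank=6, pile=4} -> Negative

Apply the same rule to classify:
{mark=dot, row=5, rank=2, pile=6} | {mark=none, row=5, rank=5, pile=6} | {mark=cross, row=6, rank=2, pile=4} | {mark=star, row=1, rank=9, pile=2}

Every 'Positive' example satisfies: row ≤ 2 AND pile ≤ 3. None of the 'Negative' examples do.
{mark=dot, row=5, rank=2, pile=6}: row = 5, pile = 6, fails this test → Negative.
{mark=none, row=5, rank=5, pile=6}: row = 5, pile = 6, fails this test → Negative.
{mark=cross, row=6, rank=2, pile=4}: row = 6, pile = 4, fails this test → Negative.
{mark=star, row=1, rank=9, pile=2}: row = 1, pile = 2, passes → Positive.

Negative, Negative, Negative, Positive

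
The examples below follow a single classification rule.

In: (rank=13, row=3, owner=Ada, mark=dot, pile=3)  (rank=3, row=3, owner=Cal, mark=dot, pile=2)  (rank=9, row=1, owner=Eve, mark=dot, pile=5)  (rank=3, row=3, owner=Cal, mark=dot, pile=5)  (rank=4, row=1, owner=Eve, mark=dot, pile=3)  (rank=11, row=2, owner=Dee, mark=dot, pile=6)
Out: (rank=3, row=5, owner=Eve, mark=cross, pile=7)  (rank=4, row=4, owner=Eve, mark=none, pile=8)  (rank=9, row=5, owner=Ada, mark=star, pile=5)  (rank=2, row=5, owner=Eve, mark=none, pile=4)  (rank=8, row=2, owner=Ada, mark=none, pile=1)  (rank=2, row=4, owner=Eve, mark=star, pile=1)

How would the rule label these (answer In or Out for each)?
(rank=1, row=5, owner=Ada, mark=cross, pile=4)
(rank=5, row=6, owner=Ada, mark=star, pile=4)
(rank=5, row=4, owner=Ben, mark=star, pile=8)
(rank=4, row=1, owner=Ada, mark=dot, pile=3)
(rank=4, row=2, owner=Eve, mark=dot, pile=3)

Out, Out, Out, In, In

The simplest hypothesis consistent with all the labels is: mark is dot.
(rank=1, row=5, owner=Ada, mark=cross, pile=4): Out (mark is cross). (rank=5, row=6, owner=Ada, mark=star, pile=4): Out (mark is star). (rank=5, row=4, owner=Ben, mark=star, pile=8): Out (mark is star). (rank=4, row=1, owner=Ada, mark=dot, pile=3): In (mark is dot). (rank=4, row=2, owner=Eve, mark=dot, pile=3): In (mark is dot).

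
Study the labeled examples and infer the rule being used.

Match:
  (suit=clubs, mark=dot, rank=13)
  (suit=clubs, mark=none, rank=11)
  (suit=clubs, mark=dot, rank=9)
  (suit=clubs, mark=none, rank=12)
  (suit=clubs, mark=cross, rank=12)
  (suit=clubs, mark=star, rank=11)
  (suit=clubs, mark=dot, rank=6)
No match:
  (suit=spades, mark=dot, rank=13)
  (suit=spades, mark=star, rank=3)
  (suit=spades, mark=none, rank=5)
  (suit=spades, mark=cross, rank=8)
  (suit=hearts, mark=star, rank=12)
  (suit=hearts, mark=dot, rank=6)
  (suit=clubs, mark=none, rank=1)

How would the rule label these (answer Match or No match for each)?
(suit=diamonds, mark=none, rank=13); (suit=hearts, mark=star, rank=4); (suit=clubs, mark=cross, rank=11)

The pattern is that an item is 'Match' exactly when: suit is clubs AND rank ≥ 3.

No match, No match, Match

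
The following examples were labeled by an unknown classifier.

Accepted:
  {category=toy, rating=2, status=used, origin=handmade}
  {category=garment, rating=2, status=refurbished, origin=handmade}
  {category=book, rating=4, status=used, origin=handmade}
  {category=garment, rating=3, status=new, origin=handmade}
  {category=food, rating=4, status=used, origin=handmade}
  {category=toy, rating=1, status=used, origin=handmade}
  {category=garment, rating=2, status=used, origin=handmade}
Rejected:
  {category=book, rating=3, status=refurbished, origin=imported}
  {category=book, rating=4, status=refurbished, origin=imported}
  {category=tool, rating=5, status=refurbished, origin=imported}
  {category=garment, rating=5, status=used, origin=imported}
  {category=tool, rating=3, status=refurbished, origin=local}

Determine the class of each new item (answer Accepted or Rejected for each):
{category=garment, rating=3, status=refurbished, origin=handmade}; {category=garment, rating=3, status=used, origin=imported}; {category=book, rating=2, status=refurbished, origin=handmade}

Accepted, Rejected, Accepted

Rule: origin is handmade. This holds for each 'Accepted' example and fails for each 'Rejected' one.
{category=garment, rating=3, status=refurbished, origin=handmade}: origin is handmade, has this property → Accepted.
{category=garment, rating=3, status=used, origin=imported}: origin is imported, fails this test → Rejected.
{category=book, rating=2, status=refurbished, origin=handmade}: origin is handmade, has this property → Accepted.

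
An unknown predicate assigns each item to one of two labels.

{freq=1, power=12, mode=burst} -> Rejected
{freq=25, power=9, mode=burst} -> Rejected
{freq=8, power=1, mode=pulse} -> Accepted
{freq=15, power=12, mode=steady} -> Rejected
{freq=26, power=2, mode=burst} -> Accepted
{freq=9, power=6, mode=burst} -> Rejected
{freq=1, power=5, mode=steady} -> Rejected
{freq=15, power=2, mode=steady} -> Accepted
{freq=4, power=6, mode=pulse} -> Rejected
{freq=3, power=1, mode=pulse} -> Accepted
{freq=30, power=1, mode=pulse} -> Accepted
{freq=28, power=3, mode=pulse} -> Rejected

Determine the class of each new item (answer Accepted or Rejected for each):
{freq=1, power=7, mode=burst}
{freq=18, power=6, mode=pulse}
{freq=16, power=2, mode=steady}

Rejected, Rejected, Accepted

The simplest hypothesis consistent with all the labels is: power ≤ 2.
{freq=1, power=7, mode=burst}: power = 7 — fails the rule, so Rejected. {freq=18, power=6, mode=pulse}: power = 6 — fails the rule, so Rejected. {freq=16, power=2, mode=steady}: power = 2 — meets the rule, so Accepted.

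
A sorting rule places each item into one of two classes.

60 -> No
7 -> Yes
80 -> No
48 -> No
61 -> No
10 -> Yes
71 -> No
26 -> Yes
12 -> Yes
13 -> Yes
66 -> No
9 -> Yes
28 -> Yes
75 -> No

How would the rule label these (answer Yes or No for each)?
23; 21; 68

The pattern is that an item is 'Yes' exactly when: at most 28.
23: 23 ≤ 28 — checks out, so Yes. 21: 21 ≤ 28 — checks out, so Yes. 68: 68 > 28 — does not fit, so No.

Yes, Yes, No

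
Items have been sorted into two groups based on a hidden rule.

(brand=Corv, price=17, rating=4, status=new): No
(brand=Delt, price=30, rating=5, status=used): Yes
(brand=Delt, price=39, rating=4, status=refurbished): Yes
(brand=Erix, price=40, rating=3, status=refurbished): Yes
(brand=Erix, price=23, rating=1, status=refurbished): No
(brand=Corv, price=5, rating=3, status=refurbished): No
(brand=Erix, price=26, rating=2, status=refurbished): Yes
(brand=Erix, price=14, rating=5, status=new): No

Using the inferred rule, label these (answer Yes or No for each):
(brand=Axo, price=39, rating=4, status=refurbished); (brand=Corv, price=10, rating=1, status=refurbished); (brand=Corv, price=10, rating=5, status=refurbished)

The classifier is using: price ≥ 26.

Yes, No, No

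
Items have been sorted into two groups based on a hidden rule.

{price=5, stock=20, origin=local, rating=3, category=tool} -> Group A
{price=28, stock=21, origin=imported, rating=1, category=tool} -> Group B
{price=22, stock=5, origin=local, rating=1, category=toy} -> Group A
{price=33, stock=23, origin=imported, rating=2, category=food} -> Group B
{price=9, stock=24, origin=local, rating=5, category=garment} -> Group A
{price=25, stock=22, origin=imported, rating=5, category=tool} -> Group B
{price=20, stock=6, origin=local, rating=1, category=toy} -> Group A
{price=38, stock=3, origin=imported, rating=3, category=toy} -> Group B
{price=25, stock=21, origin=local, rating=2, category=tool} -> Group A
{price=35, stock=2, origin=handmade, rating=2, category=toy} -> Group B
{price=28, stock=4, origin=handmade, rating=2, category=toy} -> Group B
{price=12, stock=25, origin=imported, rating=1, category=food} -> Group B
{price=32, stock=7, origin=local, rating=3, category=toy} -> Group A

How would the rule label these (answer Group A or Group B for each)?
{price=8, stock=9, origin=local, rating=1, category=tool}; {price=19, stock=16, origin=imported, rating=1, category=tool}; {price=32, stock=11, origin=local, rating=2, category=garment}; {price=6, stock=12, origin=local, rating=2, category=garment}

All 'Group A' examples share one property — origin is local — and every 'Group B' example lacks it.
{price=8, stock=9, origin=local, rating=1, category=tool}: origin is local, fits → Group A.
{price=19, stock=16, origin=imported, rating=1, category=tool}: origin is imported, doesn't qualify → Group B.
{price=32, stock=11, origin=local, rating=2, category=garment}: origin is local, fits → Group A.
{price=6, stock=12, origin=local, rating=2, category=garment}: origin is local, fits → Group A.

Group A, Group B, Group A, Group A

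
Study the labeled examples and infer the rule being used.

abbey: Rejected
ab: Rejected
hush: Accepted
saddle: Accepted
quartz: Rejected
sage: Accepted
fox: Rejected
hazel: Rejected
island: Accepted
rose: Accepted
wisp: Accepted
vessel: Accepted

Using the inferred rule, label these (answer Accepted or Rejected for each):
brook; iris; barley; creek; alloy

Every 'Accepted' example satisfies: contains 's'. None of the 'Rejected' examples do.
brook: Rejected (no 's'). iris: Accepted (has 's'). barley: Rejected (no 's'). creek: Rejected (no 's'). alloy: Rejected (no 's').

Rejected, Accepted, Rejected, Rejected, Rejected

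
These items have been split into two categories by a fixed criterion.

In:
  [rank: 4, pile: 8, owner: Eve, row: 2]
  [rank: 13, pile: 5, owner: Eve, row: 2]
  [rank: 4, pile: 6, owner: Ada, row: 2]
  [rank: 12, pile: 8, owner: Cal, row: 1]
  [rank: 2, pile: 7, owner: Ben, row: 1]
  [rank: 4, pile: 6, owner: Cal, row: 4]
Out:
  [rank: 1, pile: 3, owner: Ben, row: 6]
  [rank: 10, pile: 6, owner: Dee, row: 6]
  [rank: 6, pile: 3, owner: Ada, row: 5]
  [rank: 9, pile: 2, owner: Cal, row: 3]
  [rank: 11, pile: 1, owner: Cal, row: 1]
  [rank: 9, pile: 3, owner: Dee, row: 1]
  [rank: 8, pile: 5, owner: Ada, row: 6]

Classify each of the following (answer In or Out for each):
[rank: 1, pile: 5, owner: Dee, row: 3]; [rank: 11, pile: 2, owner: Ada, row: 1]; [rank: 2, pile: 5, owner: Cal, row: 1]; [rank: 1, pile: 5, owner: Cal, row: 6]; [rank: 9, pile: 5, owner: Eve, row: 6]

In, Out, In, Out, Out

Every 'In' example satisfies: row ≤ 4 AND pile ≥ 5. None of the 'Out' examples do.
[rank: 1, pile: 5, owner: Dee, row: 3]: In (row = 3, pile = 5). [rank: 11, pile: 2, owner: Ada, row: 1]: Out (row = 1, pile = 2). [rank: 2, pile: 5, owner: Cal, row: 1]: In (row = 1, pile = 5). [rank: 1, pile: 5, owner: Cal, row: 6]: Out (row = 6, pile = 5). [rank: 9, pile: 5, owner: Eve, row: 6]: Out (row = 6, pile = 5).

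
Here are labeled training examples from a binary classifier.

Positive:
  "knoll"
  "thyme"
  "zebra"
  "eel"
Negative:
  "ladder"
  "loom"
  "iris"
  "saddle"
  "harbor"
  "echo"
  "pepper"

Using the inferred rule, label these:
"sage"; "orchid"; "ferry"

Negative, Negative, Positive

The common property of the 'Positive' items is: odd length. No 'Negative' item has it.
"sage" → length 4 → Negative.
"orchid" → length 6 → Negative.
"ferry" → length 5 → Positive.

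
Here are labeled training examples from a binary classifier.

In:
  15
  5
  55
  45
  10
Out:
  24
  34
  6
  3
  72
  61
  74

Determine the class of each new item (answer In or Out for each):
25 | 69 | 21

In, Out, Out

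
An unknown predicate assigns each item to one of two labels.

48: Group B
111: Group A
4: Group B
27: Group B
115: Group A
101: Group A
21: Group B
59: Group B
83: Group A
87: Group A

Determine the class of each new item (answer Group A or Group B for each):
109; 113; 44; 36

The classifier is using: at least 83.
109: Group A (109 ≥ 83). 113: Group A (113 ≥ 83). 44: Group B (44 < 83). 36: Group B (36 < 83).

Group A, Group A, Group B, Group B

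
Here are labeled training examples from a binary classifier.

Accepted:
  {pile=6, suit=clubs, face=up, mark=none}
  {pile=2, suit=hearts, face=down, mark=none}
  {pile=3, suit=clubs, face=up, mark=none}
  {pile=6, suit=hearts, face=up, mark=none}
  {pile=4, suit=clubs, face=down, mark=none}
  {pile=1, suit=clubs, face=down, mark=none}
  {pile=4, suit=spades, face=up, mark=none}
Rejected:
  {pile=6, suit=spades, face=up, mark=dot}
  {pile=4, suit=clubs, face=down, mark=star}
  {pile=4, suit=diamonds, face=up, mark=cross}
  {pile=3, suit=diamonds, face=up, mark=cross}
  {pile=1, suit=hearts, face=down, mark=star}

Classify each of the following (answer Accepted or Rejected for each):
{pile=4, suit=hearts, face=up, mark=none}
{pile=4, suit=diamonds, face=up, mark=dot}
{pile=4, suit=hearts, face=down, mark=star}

Accepted, Rejected, Rejected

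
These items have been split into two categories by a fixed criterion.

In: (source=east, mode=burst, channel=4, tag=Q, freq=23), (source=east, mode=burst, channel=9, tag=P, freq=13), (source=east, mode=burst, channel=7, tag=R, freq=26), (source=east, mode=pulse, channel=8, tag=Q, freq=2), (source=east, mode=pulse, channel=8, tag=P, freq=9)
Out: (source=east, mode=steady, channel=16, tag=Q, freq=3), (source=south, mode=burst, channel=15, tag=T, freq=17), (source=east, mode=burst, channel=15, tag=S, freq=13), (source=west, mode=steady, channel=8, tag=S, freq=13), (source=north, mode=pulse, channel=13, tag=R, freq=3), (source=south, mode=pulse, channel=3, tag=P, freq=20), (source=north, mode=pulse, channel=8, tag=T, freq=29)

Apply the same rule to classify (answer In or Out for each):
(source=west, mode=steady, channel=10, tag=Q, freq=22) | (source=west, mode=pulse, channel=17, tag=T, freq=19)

The classifier is using: source is east AND channel ≤ 9.

Out, Out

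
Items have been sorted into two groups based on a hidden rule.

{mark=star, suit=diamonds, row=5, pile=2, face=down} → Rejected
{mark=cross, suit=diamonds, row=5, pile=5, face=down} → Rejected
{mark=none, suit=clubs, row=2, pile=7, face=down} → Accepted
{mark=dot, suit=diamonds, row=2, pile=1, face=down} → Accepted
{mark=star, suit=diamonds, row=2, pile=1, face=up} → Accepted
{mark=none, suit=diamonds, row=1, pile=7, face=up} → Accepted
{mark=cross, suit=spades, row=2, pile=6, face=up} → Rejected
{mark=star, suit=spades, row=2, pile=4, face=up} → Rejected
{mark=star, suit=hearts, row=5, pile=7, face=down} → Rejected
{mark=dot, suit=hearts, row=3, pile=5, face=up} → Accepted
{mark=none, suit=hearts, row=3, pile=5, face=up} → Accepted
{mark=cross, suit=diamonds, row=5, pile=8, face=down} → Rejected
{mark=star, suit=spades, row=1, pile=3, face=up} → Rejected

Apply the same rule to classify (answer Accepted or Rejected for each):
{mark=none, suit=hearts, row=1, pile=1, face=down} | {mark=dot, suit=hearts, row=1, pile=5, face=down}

The simplest hypothesis consistent with all the labels is: suit is not spades AND row ≤ 3.
{mark=none, suit=hearts, row=1, pile=1, face=down} — suit is hearts, row = 1, hence Accepted.
{mark=dot, suit=hearts, row=1, pile=5, face=down} — suit is hearts, row = 1, hence Accepted.

Accepted, Accepted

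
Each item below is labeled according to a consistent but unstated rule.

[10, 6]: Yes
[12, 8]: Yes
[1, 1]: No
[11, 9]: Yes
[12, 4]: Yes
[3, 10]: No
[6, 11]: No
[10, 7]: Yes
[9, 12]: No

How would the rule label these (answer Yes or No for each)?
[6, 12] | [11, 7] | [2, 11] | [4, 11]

No, Yes, No, No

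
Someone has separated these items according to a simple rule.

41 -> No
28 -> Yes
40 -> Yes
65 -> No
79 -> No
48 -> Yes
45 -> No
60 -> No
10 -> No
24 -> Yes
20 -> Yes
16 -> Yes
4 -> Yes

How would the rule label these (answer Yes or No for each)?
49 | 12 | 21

No, Yes, No

One predicate separates the groups cleanly: multiple of 4 AND at most 48.
49 → 49 = 4·12 + 1, 49 > 48 → No. 12 → 12 = 4·3, 12 ≤ 48 → Yes. 21 → 21 = 4·5 + 1, 21 ≤ 48 → No.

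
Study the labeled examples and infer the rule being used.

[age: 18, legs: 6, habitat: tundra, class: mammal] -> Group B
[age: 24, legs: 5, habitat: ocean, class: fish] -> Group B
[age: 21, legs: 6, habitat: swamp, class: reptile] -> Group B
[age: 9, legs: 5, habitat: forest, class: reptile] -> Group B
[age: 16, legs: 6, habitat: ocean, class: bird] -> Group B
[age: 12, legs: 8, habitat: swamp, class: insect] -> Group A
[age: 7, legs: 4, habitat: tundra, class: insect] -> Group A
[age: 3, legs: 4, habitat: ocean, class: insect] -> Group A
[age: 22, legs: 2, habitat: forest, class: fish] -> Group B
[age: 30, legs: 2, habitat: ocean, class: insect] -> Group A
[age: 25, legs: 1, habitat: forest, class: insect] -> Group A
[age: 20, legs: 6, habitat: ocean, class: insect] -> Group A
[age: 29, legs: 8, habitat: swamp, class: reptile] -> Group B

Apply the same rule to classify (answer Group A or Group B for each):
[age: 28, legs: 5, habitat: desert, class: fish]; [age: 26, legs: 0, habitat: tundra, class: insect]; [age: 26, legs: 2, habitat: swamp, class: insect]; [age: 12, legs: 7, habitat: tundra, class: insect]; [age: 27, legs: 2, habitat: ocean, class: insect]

One predicate separates the groups cleanly: class is insect.

Group B, Group A, Group A, Group A, Group A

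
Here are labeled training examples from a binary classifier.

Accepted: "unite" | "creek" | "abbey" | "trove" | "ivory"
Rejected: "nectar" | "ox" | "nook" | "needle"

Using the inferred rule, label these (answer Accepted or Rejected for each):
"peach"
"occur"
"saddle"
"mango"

A rule that fits every label: odd length — true of each 'Accepted' example, false of each 'Rejected' one.

Accepted, Accepted, Rejected, Accepted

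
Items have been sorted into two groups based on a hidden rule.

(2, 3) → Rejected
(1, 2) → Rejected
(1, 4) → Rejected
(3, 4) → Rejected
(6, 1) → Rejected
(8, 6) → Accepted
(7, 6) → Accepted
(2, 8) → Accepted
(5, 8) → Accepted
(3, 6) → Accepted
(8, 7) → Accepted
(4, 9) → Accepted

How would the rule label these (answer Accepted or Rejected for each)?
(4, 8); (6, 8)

Accepted, Accepted

The distinguishing property — sum ≥ 9 — holds for all the 'Accepted' cases and none of the 'Rejected' cases.
(4, 8): 4+8 = 12 — has this property, so Accepted.
(6, 8): 6+8 = 14 — has this property, so Accepted.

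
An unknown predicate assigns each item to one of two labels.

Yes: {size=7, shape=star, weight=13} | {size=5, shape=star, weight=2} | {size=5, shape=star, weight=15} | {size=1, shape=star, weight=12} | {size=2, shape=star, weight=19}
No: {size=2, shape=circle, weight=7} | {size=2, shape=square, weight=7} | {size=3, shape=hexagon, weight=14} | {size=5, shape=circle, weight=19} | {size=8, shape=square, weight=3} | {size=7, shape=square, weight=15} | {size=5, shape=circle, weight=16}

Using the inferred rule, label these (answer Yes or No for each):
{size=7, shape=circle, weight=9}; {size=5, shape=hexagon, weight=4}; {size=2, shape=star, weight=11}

No, No, Yes

All 'Yes' examples share one property — shape is star — and every 'No' example lacks it.
No: {size=7, shape=circle, weight=9}, since shape is circle.
No: {size=5, shape=hexagon, weight=4}, since shape is hexagon.
Yes: {size=2, shape=star, weight=11}, since shape is star.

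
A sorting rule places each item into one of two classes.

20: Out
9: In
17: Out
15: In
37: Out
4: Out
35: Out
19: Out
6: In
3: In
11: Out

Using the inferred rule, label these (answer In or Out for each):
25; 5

Out, Out

Comparing the two groups points to one rule — multiple of 3.
25 → 25 = 3·8 + 1 → Out.
5 → 5 = 3·1 + 2 → Out.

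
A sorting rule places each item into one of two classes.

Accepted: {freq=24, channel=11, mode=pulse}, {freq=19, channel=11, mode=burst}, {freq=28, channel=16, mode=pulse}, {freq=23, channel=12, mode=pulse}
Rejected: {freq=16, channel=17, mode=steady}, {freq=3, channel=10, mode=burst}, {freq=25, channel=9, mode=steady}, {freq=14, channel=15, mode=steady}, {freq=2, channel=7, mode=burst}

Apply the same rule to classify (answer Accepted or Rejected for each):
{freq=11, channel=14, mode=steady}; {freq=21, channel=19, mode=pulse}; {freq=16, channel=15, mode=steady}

Rejected, Accepted, Rejected

A rule that fits every label: freq ≥ 19 AND channel ≥ 10 — true of each 'Accepted' example, false of each 'Rejected' one.
{freq=11, channel=14, mode=steady} → freq = 11, channel = 14 → Rejected. {freq=21, channel=19, mode=pulse} → freq = 21, channel = 19 → Accepted. {freq=16, channel=15, mode=steady} → freq = 16, channel = 15 → Rejected.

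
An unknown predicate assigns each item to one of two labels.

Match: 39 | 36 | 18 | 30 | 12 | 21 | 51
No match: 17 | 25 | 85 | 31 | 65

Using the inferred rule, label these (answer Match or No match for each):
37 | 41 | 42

No match, No match, Match

The common property of the 'Match' items is: multiple of 3. No 'No match' item has it.
37: 37 = 3·12 + 1, does not fit → No match. 41: 41 = 3·13 + 2, does not fit → No match. 42: 42 = 3·14, has this property → Match.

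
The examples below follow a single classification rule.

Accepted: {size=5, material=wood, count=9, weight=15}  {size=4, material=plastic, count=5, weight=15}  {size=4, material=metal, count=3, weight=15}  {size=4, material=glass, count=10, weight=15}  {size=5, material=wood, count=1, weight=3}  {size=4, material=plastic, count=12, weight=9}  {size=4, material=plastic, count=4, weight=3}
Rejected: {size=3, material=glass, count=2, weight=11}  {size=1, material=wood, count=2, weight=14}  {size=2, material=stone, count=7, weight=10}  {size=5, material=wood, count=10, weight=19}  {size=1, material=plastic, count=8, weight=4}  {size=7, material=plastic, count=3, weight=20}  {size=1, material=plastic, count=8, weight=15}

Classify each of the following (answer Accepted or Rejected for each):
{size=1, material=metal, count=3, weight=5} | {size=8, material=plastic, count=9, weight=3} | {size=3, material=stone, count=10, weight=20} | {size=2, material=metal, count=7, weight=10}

Rejected, Accepted, Rejected, Rejected

The distinguishing property — size ≥ 4 AND weight ≤ 15 — holds for all the 'Accepted' cases and none of the 'Rejected' cases.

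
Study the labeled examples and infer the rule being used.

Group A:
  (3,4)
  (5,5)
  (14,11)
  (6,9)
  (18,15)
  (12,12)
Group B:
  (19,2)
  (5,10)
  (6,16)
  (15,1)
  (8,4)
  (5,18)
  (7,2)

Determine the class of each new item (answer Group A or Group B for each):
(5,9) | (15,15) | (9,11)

Group B, Group A, Group A

One predicate separates the groups cleanly: |first − second| ≤ 3.
(5,9) → |5−9| = 4 → Group B. (15,15) → |15−15| = 0 → Group A. (9,11) → |9−11| = 2 → Group A.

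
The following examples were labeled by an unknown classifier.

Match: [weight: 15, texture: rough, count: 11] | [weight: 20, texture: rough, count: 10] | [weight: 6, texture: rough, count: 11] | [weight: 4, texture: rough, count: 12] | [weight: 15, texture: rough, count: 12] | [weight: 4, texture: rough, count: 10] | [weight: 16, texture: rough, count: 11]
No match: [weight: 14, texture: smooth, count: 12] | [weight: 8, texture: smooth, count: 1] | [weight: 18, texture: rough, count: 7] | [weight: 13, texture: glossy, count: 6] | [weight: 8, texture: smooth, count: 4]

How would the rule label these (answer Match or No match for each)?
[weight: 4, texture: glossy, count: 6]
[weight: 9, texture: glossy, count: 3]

All 'Match' examples share one property — texture is rough AND count ≥ 10 — and every 'No match' example lacks it.
No match: [weight: 4, texture: glossy, count: 6], since texture is glossy, count = 6.
No match: [weight: 9, texture: glossy, count: 3], since texture is glossy, count = 3.

No match, No match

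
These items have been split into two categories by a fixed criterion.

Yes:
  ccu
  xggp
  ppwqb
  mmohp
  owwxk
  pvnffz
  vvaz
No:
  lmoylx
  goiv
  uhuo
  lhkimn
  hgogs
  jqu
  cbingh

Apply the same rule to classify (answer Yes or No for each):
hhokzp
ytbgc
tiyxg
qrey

Yes, No, No, No

One predicate separates the groups cleanly: has a double letter.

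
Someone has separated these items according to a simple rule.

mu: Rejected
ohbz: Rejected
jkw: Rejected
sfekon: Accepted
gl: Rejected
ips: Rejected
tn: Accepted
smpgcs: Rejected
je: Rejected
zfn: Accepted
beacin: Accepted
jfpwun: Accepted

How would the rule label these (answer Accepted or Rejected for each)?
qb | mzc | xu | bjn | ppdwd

Rejected, Rejected, Rejected, Accepted, Rejected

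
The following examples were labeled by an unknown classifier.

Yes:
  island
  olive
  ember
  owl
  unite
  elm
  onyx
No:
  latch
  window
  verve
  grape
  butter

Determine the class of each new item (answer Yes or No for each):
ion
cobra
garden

'Yes' ⟺ starts with a vowel.
ion: starts with 'i' — satisfies this, so Yes.
cobra: starts with 'c' — fails the rule, so No.
garden: starts with 'g' — fails the rule, so No.

Yes, No, No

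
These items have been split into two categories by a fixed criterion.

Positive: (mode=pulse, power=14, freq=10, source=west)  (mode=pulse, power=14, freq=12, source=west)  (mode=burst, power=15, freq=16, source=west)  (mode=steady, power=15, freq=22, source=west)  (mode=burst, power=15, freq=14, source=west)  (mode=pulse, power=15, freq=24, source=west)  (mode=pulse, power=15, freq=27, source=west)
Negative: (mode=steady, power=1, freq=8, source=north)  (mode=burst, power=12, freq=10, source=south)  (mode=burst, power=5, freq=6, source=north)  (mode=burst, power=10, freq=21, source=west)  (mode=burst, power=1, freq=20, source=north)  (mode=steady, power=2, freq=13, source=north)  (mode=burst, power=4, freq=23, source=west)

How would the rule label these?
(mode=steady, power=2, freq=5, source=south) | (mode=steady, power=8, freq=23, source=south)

Every 'Positive' example satisfies: power ≥ 14. None of the 'Negative' examples do.

Negative, Negative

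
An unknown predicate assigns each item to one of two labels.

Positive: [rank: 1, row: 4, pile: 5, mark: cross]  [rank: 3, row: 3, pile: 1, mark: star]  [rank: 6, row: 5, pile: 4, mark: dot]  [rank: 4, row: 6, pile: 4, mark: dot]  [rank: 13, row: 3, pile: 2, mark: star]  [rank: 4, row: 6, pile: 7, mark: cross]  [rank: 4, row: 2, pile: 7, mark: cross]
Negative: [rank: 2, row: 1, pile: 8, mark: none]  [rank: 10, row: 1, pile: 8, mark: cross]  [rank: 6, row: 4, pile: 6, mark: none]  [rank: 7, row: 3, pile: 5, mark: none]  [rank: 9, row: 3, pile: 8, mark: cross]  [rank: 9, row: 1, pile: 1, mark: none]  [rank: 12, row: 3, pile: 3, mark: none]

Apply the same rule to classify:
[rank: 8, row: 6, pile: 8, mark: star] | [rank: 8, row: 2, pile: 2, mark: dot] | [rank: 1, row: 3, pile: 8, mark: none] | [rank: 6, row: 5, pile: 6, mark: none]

Negative, Positive, Negative, Negative

A rule that fits every label: mark is not none AND pile ≤ 7 — true of each 'Positive' example, false of each 'Negative' one.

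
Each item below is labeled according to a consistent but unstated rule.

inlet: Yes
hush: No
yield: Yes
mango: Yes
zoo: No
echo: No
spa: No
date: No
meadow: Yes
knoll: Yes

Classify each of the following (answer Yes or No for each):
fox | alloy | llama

The distinguishing property — length ≥ 5 — holds for all the 'Yes' cases and none of the 'No' cases.
fox: length 3, doesn't match → No.
alloy: length 5, has this property → Yes.
llama: length 5, has this property → Yes.

No, Yes, Yes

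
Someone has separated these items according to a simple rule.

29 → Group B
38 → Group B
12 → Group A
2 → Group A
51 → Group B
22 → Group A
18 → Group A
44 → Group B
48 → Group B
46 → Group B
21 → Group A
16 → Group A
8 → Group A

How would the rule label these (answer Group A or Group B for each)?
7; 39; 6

Group A, Group B, Group A

A rule that fits every label: at most 22 — true of each 'Group A' example, false of each 'Group B' one.
7: 7 ≤ 22, meets the rule → Group A. 39: 39 > 22, doesn't qualify → Group B. 6: 6 ≤ 22, meets the rule → Group A.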